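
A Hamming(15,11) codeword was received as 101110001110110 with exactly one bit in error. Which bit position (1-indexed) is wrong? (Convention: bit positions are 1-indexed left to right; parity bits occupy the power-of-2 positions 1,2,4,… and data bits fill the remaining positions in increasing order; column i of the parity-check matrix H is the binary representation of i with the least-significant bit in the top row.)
Syndrome s = H · r^T (mod 2), r = 101110001110110:
  s[0] = (101010101010101)·(101110001110110) mod 2 = 1+0+1+0+1+0+0+0+1+0+1+0+1+0+0 mod 2 = 0
  s[1] = (011001100110011)·(101110001110110) mod 2 = 0+0+1+0+0+0+0+0+0+1+1+0+0+1+0 mod 2 = 0
  s[2] = (000111100001111)·(101110001110110) mod 2 = 0+0+0+1+1+0+0+0+0+0+0+0+1+1+0 mod 2 = 0
  s[3] = (000000011111111)·(101110001110110) mod 2 = 0+0+0+0+0+0+0+0+1+1+1+0+1+1+0 mod 2 = 1
Syndrome = 0001
Column i of H is the binary representation of i, so the syndrome is the binary index of the flipped bit.
Read s = 0001 with s[0] as LSB: 0·2^0 + 0·2^1 + 0·2^2 + 1·2^3 = 8.
Error is at bit position 8.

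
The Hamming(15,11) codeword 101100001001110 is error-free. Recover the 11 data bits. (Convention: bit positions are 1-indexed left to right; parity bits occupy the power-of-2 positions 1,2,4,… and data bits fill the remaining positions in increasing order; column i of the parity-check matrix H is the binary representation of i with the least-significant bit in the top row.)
Parity bits occupy power-of-2 positions; data bits are at positions {3,5,6,7,9,10,11,12,13,14,15} (1-indexed).
Extract: c[3]=1 c[5]=0 c[6]=0 c[7]=0 c[9]=1 c[10]=0 c[11]=0 c[12]=1 c[13]=1 c[14]=1 c[15]=0
Data = 10001001110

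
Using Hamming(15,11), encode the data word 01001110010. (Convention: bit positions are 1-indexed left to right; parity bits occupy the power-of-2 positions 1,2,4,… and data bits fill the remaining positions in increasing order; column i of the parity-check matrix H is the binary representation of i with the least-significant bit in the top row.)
Codeword c = d · G (mod 2), d = 01001110010:
  c[0] = d·G[:,0] = (01001110010)·(11011010101) mod 2 = 0+1+0+0+1+0+1+0+0+0+0 mod 2 = 1
  c[1] = d·G[:,1] = (01001110010)·(10110110011) mod 2 = 0+0+0+0+0+1+1+0+0+1+0 mod 2 = 1
  c[2] = d·G[:,2] = (01001110010)·(10000000000) mod 2 = 0+0+0+0+0+0+0+0+0+0+0 mod 2 = 0
  c[3] = d·G[:,3] = (01001110010)·(01110001111) mod 2 = 0+1+0+0+0+0+0+0+0+1+0 mod 2 = 0
  c[4] = d·G[:,4] = (01001110010)·(01000000000) mod 2 = 0+1+0+0+0+0+0+0+0+0+0 mod 2 = 1
  c[5] = d·G[:,5] = (01001110010)·(00100000000) mod 2 = 0+0+0+0+0+0+0+0+0+0+0 mod 2 = 0
  c[6] = d·G[:,6] = (01001110010)·(00010000000) mod 2 = 0+0+0+0+0+0+0+0+0+0+0 mod 2 = 0
  c[7] = d·G[:,7] = (01001110010)·(00001111111) mod 2 = 0+0+0+0+1+1+1+0+0+1+0 mod 2 = 0
  c[8] = d·G[:,8] = (01001110010)·(00001000000) mod 2 = 0+0+0+0+1+0+0+0+0+0+0 mod 2 = 1
  c[9] = d·G[:,9] = (01001110010)·(00000100000) mod 2 = 0+0+0+0+0+1+0+0+0+0+0 mod 2 = 1
  c[10] = d·G[:,10] = (01001110010)·(00000010000) mod 2 = 0+0+0+0+0+0+1+0+0+0+0 mod 2 = 1
  c[11] = d·G[:,11] = (01001110010)·(00000001000) mod 2 = 0+0+0+0+0+0+0+0+0+0+0 mod 2 = 0
  c[12] = d·G[:,12] = (01001110010)·(00000000100) mod 2 = 0+0+0+0+0+0+0+0+0+0+0 mod 2 = 0
  c[13] = d·G[:,13] = (01001110010)·(00000000010) mod 2 = 0+0+0+0+0+0+0+0+0+1+0 mod 2 = 1
  c[14] = d·G[:,14] = (01001110010)·(00000000001) mod 2 = 0+0+0+0+0+0+0+0+0+0+0 mod 2 = 0
Codeword = 110010001110010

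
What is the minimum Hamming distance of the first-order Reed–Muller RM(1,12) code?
d_min = 2048 (RM(1,12) has length 4096 and minimum distance 2^(m−1) = 2048).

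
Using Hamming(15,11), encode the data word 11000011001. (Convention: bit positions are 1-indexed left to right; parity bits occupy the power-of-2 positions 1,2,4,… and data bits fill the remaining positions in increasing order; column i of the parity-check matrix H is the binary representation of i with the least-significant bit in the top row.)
Codeword c = d · G (mod 2), d = 11000011001:
  c[0] = d·G[:,0] = (11000011001)·(11011010101) mod 2 = 1+1+0+0+0+0+1+0+0+0+1 mod 2 = 0
  c[1] = d·G[:,1] = (11000011001)·(10110110011) mod 2 = 1+0+0+0+0+0+1+0+0+0+1 mod 2 = 1
  c[2] = d·G[:,2] = (11000011001)·(10000000000) mod 2 = 1+0+0+0+0+0+0+0+0+0+0 mod 2 = 1
  c[3] = d·G[:,3] = (11000011001)·(01110001111) mod 2 = 0+1+0+0+0+0+0+1+0+0+1 mod 2 = 1
  c[4] = d·G[:,4] = (11000011001)·(01000000000) mod 2 = 0+1+0+0+0+0+0+0+0+0+0 mod 2 = 1
  c[5] = d·G[:,5] = (11000011001)·(00100000000) mod 2 = 0+0+0+0+0+0+0+0+0+0+0 mod 2 = 0
  c[6] = d·G[:,6] = (11000011001)·(00010000000) mod 2 = 0+0+0+0+0+0+0+0+0+0+0 mod 2 = 0
  c[7] = d·G[:,7] = (11000011001)·(00001111111) mod 2 = 0+0+0+0+0+0+1+1+0+0+1 mod 2 = 1
  c[8] = d·G[:,8] = (11000011001)·(00001000000) mod 2 = 0+0+0+0+0+0+0+0+0+0+0 mod 2 = 0
  c[9] = d·G[:,9] = (11000011001)·(00000100000) mod 2 = 0+0+0+0+0+0+0+0+0+0+0 mod 2 = 0
  c[10] = d·G[:,10] = (11000011001)·(00000010000) mod 2 = 0+0+0+0+0+0+1+0+0+0+0 mod 2 = 1
  c[11] = d·G[:,11] = (11000011001)·(00000001000) mod 2 = 0+0+0+0+0+0+0+1+0+0+0 mod 2 = 1
  c[12] = d·G[:,12] = (11000011001)·(00000000100) mod 2 = 0+0+0+0+0+0+0+0+0+0+0 mod 2 = 0
  c[13] = d·G[:,13] = (11000011001)·(00000000010) mod 2 = 0+0+0+0+0+0+0+0+0+0+0 mod 2 = 0
  c[14] = d·G[:,14] = (11000011001)·(00000000001) mod 2 = 0+0+0+0+0+0+0+0+0+0+1 mod 2 = 1
Codeword = 011110010011001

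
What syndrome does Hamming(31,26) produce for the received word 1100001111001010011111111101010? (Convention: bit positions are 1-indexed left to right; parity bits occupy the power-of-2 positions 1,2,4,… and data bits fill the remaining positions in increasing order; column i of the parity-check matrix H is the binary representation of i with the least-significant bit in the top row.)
Syndrome s = H · r^T (mod 2), r = 1100001111001010011111111101010:
  s[0] = (1010101010101010101010101010101)·(1100001111001010011111111101010) mod 2 = 1+0+0+0+0+0+1+0+1+0+0+0+1+0+1+0+0+0+1+0+1+0+1+0+1+0+0+0+0+0+0 mod 2 = 1
  s[1] = (0110011001100110011001100110011)·(1100001111001010011111111101010) mod 2 = 0+1+0+0+0+0+1+0+0+1+0+0+0+0+1+0+0+1+1+0+0+1+1+0+0+1+0+0+0+1+0 mod 2 = 0
  s[2] = (0001111000011110000111100001111)·(1100001111001010011111111101010) mod 2 = 0+0+0+0+0+0+1+0+0+0+0+0+1+0+1+0+0+0+0+1+1+1+1+0+0+0+0+1+0+1+0 mod 2 = 1
  s[3] = (0000000111111110000000011111111)·(1100001111001010011111111101010) mod 2 = 0+0+0+0+0+0+0+1+1+1+0+0+1+0+1+0+0+0+0+0+0+0+0+1+1+1+0+1+0+1+0 mod 2 = 0
  s[4] = (0000000000000001111111111111111)·(1100001111001010011111111101010) mod 2 = 0+0+0+0+0+0+0+0+0+0+0+0+0+0+0+0+0+1+1+1+1+1+1+1+1+1+0+1+0+1+0 mod 2 = 1
Syndrome = 10101
Non-zero syndrome: error at position 21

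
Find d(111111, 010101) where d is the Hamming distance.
XOR = 101010, count of 1s = 3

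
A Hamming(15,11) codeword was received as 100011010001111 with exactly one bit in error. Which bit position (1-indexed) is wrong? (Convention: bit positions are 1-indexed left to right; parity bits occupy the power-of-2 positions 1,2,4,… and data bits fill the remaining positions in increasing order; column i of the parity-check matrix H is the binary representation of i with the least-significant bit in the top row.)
Syndrome s = H · r^T (mod 2), r = 100011010001111:
  s[0] = (101010101010101)·(100011010001111) mod 2 = 1+0+0+0+1+0+0+0+0+0+0+0+1+0+1 mod 2 = 0
  s[1] = (011001100110011)·(100011010001111) mod 2 = 0+0+0+0+0+1+0+0+0+0+0+0+0+1+1 mod 2 = 1
  s[2] = (000111100001111)·(100011010001111) mod 2 = 0+0+0+0+1+1+0+0+0+0+0+1+1+1+1 mod 2 = 0
  s[3] = (000000011111111)·(100011010001111) mod 2 = 0+0+0+0+0+0+0+1+0+0+0+1+1+1+1 mod 2 = 1
Syndrome = 0101
Column i of H is the binary representation of i, so the syndrome is the binary index of the flipped bit.
Read s = 0101 with s[0] as LSB: 0·2^0 + 1·2^1 + 0·2^2 + 1·2^3 = 10.
Error is at bit position 10.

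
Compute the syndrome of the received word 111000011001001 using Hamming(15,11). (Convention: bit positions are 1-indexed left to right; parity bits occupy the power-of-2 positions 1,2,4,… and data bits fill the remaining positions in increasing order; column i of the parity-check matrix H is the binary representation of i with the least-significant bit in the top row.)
Syndrome s = H · r^T (mod 2), r = 111000011001001:
  s[0] = (101010101010101)·(111000011001001) mod 2 = 1+0+1+0+0+0+0+0+1+0+0+0+0+0+1 mod 2 = 0
  s[1] = (011001100110011)·(111000011001001) mod 2 = 0+1+1+0+0+0+0+0+0+0+0+0+0+0+1 mod 2 = 1
  s[2] = (000111100001111)·(111000011001001) mod 2 = 0+0+0+0+0+0+0+0+0+0+0+1+0+0+1 mod 2 = 0
  s[3] = (000000011111111)·(111000011001001) mod 2 = 0+0+0+0+0+0+0+1+1+0+0+1+0+0+1 mod 2 = 0
Syndrome = 0100
Non-zero syndrome: error at position 2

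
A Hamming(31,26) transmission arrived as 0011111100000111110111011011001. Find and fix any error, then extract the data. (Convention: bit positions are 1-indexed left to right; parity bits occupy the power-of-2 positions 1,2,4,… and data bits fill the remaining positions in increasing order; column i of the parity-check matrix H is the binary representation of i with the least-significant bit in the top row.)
Syndrome s = H · r^T (mod 2), r = 0011111100000111110111011011001:
  s[0] = (1010101010101010101010101010101)·(0011111100000111110111011011001) mod 2 = 0+0+1+0+1+0+1+0+0+0+0+0+0+0+1+0+1+0+0+0+1+0+0+0+1+0+1+0+0+0+1 mod 2 = 1
  s[1] = (0110011001100110011001100110011)·(0011111100000111110111011011001) mod 2 = 0+0+1+0+0+1+1+0+0+0+0+0+0+1+1+0+0+1+0+0+0+1+0+0+0+0+1+0+0+0+1 mod 2 = 1
  s[2] = (0001111000011110000111100001111)·(0011111100000111110111011011001) mod 2 = 0+0+0+1+1+1+1+0+0+0+0+0+0+1+1+0+0+0+0+1+1+1+0+0+0+0+0+1+0+0+1 mod 2 = 1
  s[3] = (0000000111111110000000011111111)·(0011111100000111110111011011001) mod 2 = 0+0+0+0+0+0+0+1+0+0+0+0+0+1+1+0+0+0+0+0+0+0+0+1+1+0+1+1+0+0+1 mod 2 = 0
  s[4] = (0000000000000001111111111111111)·(0011111100000111110111011011001) mod 2 = 0+0+0+0+0+0+0+0+0+0+0+0+0+0+0+1+1+1+0+1+1+1+0+1+1+0+1+1+0+0+1 mod 2 = 1
Syndrome = 11101
Column 23 of H equals this syndrome → error at bit 23 (1-indexed).
Flip bit 23: 0011111100000111110111011011001 → 0011111100000111110111111011001
Extract data bits at positions {3,5,6,7,9,10,11,12,13,14,15,17,18,19,20,21,22,23,24,25,26,27,28,29,30,31}: 11110000011110111111011001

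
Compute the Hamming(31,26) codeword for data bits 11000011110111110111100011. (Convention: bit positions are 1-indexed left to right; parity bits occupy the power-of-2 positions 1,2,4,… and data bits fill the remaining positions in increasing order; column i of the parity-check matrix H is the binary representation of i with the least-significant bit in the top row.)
Codeword c = d · G (mod 2), d = 11000011110111110111100011:
  c[0] = d·G[:,0] = (11000011110111110111100011)·(11011010101101010101010101) mod 2 = 1+1+0+0+0+0+1+0+1+0+0+1+0+1+0+1+0+1+0+1+0+0+0+0+0+1 mod 2 = 0
  c[1] = d·G[:,1] = (11000011110111110111100011)·(10110110011011001100110011) mod 2 = 1+0+0+0+0+0+1+0+0+1+0+0+1+1+0+0+0+1+0+0+1+0+0+0+1+1 mod 2 = 1
  c[2] = d·G[:,2] = (11000011110111110111100011)·(10000000000000000000000000) mod 2 = 1+0+0+0+0+0+0+0+0+0+0+0+0+0+0+0+0+0+0+0+0+0+0+0+0+0 mod 2 = 1
  c[3] = d·G[:,3] = (11000011110111110111100011)·(01110001111000111100001111) mod 2 = 0+1+0+0+0+0+0+1+1+1+0+0+0+0+1+1+0+1+0+0+0+0+0+0+1+1 mod 2 = 1
  c[4] = d·G[:,4] = (11000011110111110111100011)·(01000000000000000000000000) mod 2 = 0+1+0+0+0+0+0+0+0+0+0+0+0+0+0+0+0+0+0+0+0+0+0+0+0+0 mod 2 = 1
  c[5] = d·G[:,5] = (11000011110111110111100011)·(00100000000000000000000000) mod 2 = 0+0+0+0+0+0+0+0+0+0+0+0+0+0+0+0+0+0+0+0+0+0+0+0+0+0 mod 2 = 0
  c[6] = d·G[:,6] = (11000011110111110111100011)·(00010000000000000000000000) mod 2 = 0+0+0+0+0+0+0+0+0+0+0+0+0+0+0+0+0+0+0+0+0+0+0+0+0+0 mod 2 = 0
  c[7] = d·G[:,7] = (11000011110111110111100011)·(00001111111000000011111111) mod 2 = 0+0+0+0+0+0+1+1+1+1+0+0+0+0+0+0+0+0+1+1+1+0+0+0+1+1 mod 2 = 1
  c[8] = d·G[:,8] = (11000011110111110111100011)·(00001000000000000000000000) mod 2 = 0+0+0+0+0+0+0+0+0+0+0+0+0+0+0+0+0+0+0+0+0+0+0+0+0+0 mod 2 = 0
  c[9] = d·G[:,9] = (11000011110111110111100011)·(00000100000000000000000000) mod 2 = 0+0+0+0+0+0+0+0+0+0+0+0+0+0+0+0+0+0+0+0+0+0+0+0+0+0 mod 2 = 0
  c[10] = d·G[:,10] = (11000011110111110111100011)·(00000010000000000000000000) mod 2 = 0+0+0+0+0+0+1+0+0+0+0+0+0+0+0+0+0+0+0+0+0+0+0+0+0+0 mod 2 = 1
  c[11] = d·G[:,11] = (11000011110111110111100011)·(00000001000000000000000000) mod 2 = 0+0+0+0+0+0+0+1+0+0+0+0+0+0+0+0+0+0+0+0+0+0+0+0+0+0 mod 2 = 1
  c[12] = d·G[:,12] = (11000011110111110111100011)·(00000000100000000000000000) mod 2 = 0+0+0+0+0+0+0+0+1+0+0+0+0+0+0+0+0+0+0+0+0+0+0+0+0+0 mod 2 = 1
  c[13] = d·G[:,13] = (11000011110111110111100011)·(00000000010000000000000000) mod 2 = 0+0+0+0+0+0+0+0+0+1+0+0+0+0+0+0+0+0+0+0+0+0+0+0+0+0 mod 2 = 1
  c[14] = d·G[:,14] = (11000011110111110111100011)·(00000000001000000000000000) mod 2 = 0+0+0+0+0+0+0+0+0+0+0+0+0+0+0+0+0+0+0+0+0+0+0+0+0+0 mod 2 = 0
  c[15] = d·G[:,15] = (11000011110111110111100011)·(00000000000111111111111111) mod 2 = 0+0+0+0+0+0+0+0+0+0+0+1+1+1+1+1+0+1+1+1+1+0+0+0+1+1 mod 2 = 1
  c[16] = d·G[:,16] = (11000011110111110111100011)·(00000000000100000000000000) mod 2 = 0+0+0+0+0+0+0+0+0+0+0+1+0+0+0+0+0+0+0+0+0+0+0+0+0+0 mod 2 = 1
  c[17] = d·G[:,17] = (11000011110111110111100011)·(00000000000010000000000000) mod 2 = 0+0+0+0+0+0+0+0+0+0+0+0+1+0+0+0+0+0+0+0+0+0+0+0+0+0 mod 2 = 1
  c[18] = d·G[:,18] = (11000011110111110111100011)·(00000000000001000000000000) mod 2 = 0+0+0+0+0+0+0+0+0+0+0+0+0+1+0+0+0+0+0+0+0+0+0+0+0+0 mod 2 = 1
  c[19] = d·G[:,19] = (11000011110111110111100011)·(00000000000000100000000000) mod 2 = 0+0+0+0+0+0+0+0+0+0+0+0+0+0+1+0+0+0+0+0+0+0+0+0+0+0 mod 2 = 1
  c[20] = d·G[:,20] = (11000011110111110111100011)·(00000000000000010000000000) mod 2 = 0+0+0+0+0+0+0+0+0+0+0+0+0+0+0+1+0+0+0+0+0+0+0+0+0+0 mod 2 = 1
  c[21] = d·G[:,21] = (11000011110111110111100011)·(00000000000000001000000000) mod 2 = 0+0+0+0+0+0+0+0+0+0+0+0+0+0+0+0+0+0+0+0+0+0+0+0+0+0 mod 2 = 0
  c[22] = d·G[:,22] = (11000011110111110111100011)·(00000000000000000100000000) mod 2 = 0+0+0+0+0+0+0+0+0+0+0+0+0+0+0+0+0+1+0+0+0+0+0+0+0+0 mod 2 = 1
  c[23] = d·G[:,23] = (11000011110111110111100011)·(00000000000000000010000000) mod 2 = 0+0+0+0+0+0+0+0+0+0+0+0+0+0+0+0+0+0+1+0+0+0+0+0+0+0 mod 2 = 1
  c[24] = d·G[:,24] = (11000011110111110111100011)·(00000000000000000001000000) mod 2 = 0+0+0+0+0+0+0+0+0+0+0+0+0+0+0+0+0+0+0+1+0+0+0+0+0+0 mod 2 = 1
  c[25] = d·G[:,25] = (11000011110111110111100011)·(00000000000000000000100000) mod 2 = 0+0+0+0+0+0+0+0+0+0+0+0+0+0+0+0+0+0+0+0+1+0+0+0+0+0 mod 2 = 1
  c[26] = d·G[:,26] = (11000011110111110111100011)·(00000000000000000000010000) mod 2 = 0+0+0+0+0+0+0+0+0+0+0+0+0+0+0+0+0+0+0+0+0+0+0+0+0+0 mod 2 = 0
  c[27] = d·G[:,27] = (11000011110111110111100011)·(00000000000000000000001000) mod 2 = 0+0+0+0+0+0+0+0+0+0+0+0+0+0+0+0+0+0+0+0+0+0+0+0+0+0 mod 2 = 0
  c[28] = d·G[:,28] = (11000011110111110111100011)·(00000000000000000000000100) mod 2 = 0+0+0+0+0+0+0+0+0+0+0+0+0+0+0+0+0+0+0+0+0+0+0+0+0+0 mod 2 = 0
  c[29] = d·G[:,29] = (11000011110111110111100011)·(00000000000000000000000010) mod 2 = 0+0+0+0+0+0+0+0+0+0+0+0+0+0+0+0+0+0+0+0+0+0+0+0+1+0 mod 2 = 1
  c[30] = d·G[:,30] = (11000011110111110111100011)·(00000000000000000000000001) mod 2 = 0+0+0+0+0+0+0+0+0+0+0+0+0+0+0+0+0+0+0+0+0+0+0+0+0+1 mod 2 = 1
Codeword = 0111100100111101111110111100011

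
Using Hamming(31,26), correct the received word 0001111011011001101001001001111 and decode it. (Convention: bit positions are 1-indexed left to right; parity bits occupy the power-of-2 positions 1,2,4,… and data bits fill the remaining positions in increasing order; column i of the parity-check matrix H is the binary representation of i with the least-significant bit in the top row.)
Syndrome s = H · r^T (mod 2), r = 0001111011011001101001001001111:
  s[0] = (1010101010101010101010101010101)·(0001111011011001101001001001111) mod 2 = 0+0+0+0+1+0+1+0+1+0+0+0+1+0+0+0+1+0+1+0+0+0+0+0+1+0+0+0+1+0+1 mod 2 = 1
  s[1] = (0110011001100110011001100110011)·(0001111011011001101001001001111) mod 2 = 0+0+0+0+0+1+1+0+0+1+0+0+0+0+0+0+0+0+1+0+0+1+0+0+0+0+0+0+0+1+1 mod 2 = 1
  s[2] = (0001111000011110000111100001111)·(0001111011011001101001001001111) mod 2 = 0+0+0+1+1+1+1+0+0+0+0+1+1+0+0+0+0+0+0+0+0+1+0+0+0+0+0+1+1+1+1 mod 2 = 1
  s[3] = (0000000111111110000000011111111)·(0001111011011001101001001001111) mod 2 = 0+0+0+0+0+0+0+0+1+1+0+1+1+0+0+0+0+0+0+0+0+0+0+0+1+0+0+1+1+1+1 mod 2 = 1
  s[4] = (0000000000000001111111111111111)·(0001111011011001101001001001111) mod 2 = 0+0+0+0+0+0+0+0+0+0+0+0+0+0+0+1+1+0+1+0+0+1+0+0+1+0+0+1+1+1+1 mod 2 = 1
Syndrome = 11111
Column 31 of H equals this syndrome → error at bit 31 (1-indexed).
Flip bit 31: 0001111011011001101001001001111 → 0001111011011001101001001001110
Extract data bits at positions {3,5,6,7,9,10,11,12,13,14,15,17,18,19,20,21,22,23,24,25,26,27,28,29,30,31}: 01111101100101001001001110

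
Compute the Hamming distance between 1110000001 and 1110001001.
XOR = 0000001000, count of 1s = 1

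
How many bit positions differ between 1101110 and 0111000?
XOR = 1010110, count of 1s = 4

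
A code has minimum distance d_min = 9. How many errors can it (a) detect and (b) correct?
(a) Detection requires d_min ≥ e+1, so e ≤ d_min − 1 = 8.
(b) Correction requires d_min ≥ 2t+1, so t ≤ ⌊(d_min − 1)/2⌋ = ⌊8/2⌋ = 4.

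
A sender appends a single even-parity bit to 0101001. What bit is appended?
Sum of data bits: 0+1+0+1+0+0+1 = 3.
3 mod 2 = 1, so parity bit = 1.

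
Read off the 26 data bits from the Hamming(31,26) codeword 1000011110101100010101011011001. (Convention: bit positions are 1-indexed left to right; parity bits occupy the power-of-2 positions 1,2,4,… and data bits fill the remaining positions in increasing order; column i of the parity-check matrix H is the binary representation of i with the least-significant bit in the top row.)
Parity bits occupy power-of-2 positions; data bits are at positions {3,5,6,7,9,10,11,12,13,14,15,17,18,19,20,21,22,23,24,25,26,27,28,29,30,31} (1-indexed).
Extract: c[3]=0 c[5]=0 c[6]=1 c[7]=1 c[9]=1 c[10]=0 c[11]=1 c[12]=0 c[13]=1 c[14]=1 c[15]=0 c[17]=0 c[18]=1 c[19]=0 c[20]=1 c[21]=0 c[22]=1 c[23]=0 c[24]=1 c[25]=1 c[26]=0 c[27]=1 c[28]=1 c[29]=0 c[30]=0 c[31]=1
Data = 00111010110010101011011001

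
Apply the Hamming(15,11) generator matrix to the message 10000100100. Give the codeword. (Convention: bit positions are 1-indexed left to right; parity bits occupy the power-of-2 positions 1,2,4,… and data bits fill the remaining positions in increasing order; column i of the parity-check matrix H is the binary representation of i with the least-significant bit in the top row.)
Codeword c = d · G (mod 2), d = 10000100100:
  c[0] = d·G[:,0] = (10000100100)·(11011010101) mod 2 = 1+0+0+0+0+0+0+0+1+0+0 mod 2 = 0
  c[1] = d·G[:,1] = (10000100100)·(10110110011) mod 2 = 1+0+0+0+0+1+0+0+0+0+0 mod 2 = 0
  c[2] = d·G[:,2] = (10000100100)·(10000000000) mod 2 = 1+0+0+0+0+0+0+0+0+0+0 mod 2 = 1
  c[3] = d·G[:,3] = (10000100100)·(01110001111) mod 2 = 0+0+0+0+0+0+0+0+1+0+0 mod 2 = 1
  c[4] = d·G[:,4] = (10000100100)·(01000000000) mod 2 = 0+0+0+0+0+0+0+0+0+0+0 mod 2 = 0
  c[5] = d·G[:,5] = (10000100100)·(00100000000) mod 2 = 0+0+0+0+0+0+0+0+0+0+0 mod 2 = 0
  c[6] = d·G[:,6] = (10000100100)·(00010000000) mod 2 = 0+0+0+0+0+0+0+0+0+0+0 mod 2 = 0
  c[7] = d·G[:,7] = (10000100100)·(00001111111) mod 2 = 0+0+0+0+0+1+0+0+1+0+0 mod 2 = 0
  c[8] = d·G[:,8] = (10000100100)·(00001000000) mod 2 = 0+0+0+0+0+0+0+0+0+0+0 mod 2 = 0
  c[9] = d·G[:,9] = (10000100100)·(00000100000) mod 2 = 0+0+0+0+0+1+0+0+0+0+0 mod 2 = 1
  c[10] = d·G[:,10] = (10000100100)·(00000010000) mod 2 = 0+0+0+0+0+0+0+0+0+0+0 mod 2 = 0
  c[11] = d·G[:,11] = (10000100100)·(00000001000) mod 2 = 0+0+0+0+0+0+0+0+0+0+0 mod 2 = 0
  c[12] = d·G[:,12] = (10000100100)·(00000000100) mod 2 = 0+0+0+0+0+0+0+0+1+0+0 mod 2 = 1
  c[13] = d·G[:,13] = (10000100100)·(00000000010) mod 2 = 0+0+0+0+0+0+0+0+0+0+0 mod 2 = 0
  c[14] = d·G[:,14] = (10000100100)·(00000000001) mod 2 = 0+0+0+0+0+0+0+0+0+0+0 mod 2 = 0
Codeword = 001100000100100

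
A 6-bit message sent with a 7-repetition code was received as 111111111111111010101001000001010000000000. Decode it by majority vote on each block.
Split into 7-bit blocks and majority-vote each:
  block 1 = 1111111: 7 ones, 0 zeros → 1
  block 2 = 1111111: 7 ones, 0 zeros → 1
  block 3 = 1010101: 4 ones, 3 zeros → 1
  block 4 = 0010000: 1 ones, 6 zeros → 0
  block 5 = 0101000: 2 ones, 5 zeros → 0
  block 6 = 0000000: 0 ones, 7 zeros → 0
Decoded = 111000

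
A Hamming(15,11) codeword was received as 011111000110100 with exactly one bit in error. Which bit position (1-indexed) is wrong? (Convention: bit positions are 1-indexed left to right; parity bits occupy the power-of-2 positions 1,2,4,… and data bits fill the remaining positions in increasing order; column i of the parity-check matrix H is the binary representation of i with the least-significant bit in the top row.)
Syndrome s = H · r^T (mod 2), r = 011111000110100:
  s[0] = (101010101010101)·(011111000110100) mod 2 = 0+0+1+0+1+0+0+0+0+0+1+0+1+0+0 mod 2 = 0
  s[1] = (011001100110011)·(011111000110100) mod 2 = 0+1+1+0+0+1+0+0+0+1+1+0+0+0+0 mod 2 = 1
  s[2] = (000111100001111)·(011111000110100) mod 2 = 0+0+0+1+1+1+0+0+0+0+0+0+1+0+0 mod 2 = 0
  s[3] = (000000011111111)·(011111000110100) mod 2 = 0+0+0+0+0+0+0+0+0+1+1+0+1+0+0 mod 2 = 1
Syndrome = 0101
Column i of H is the binary representation of i, so the syndrome is the binary index of the flipped bit.
Read s = 0101 with s[0] as LSB: 0·2^0 + 1·2^1 + 0·2^2 + 1·2^3 = 10.
Error is at bit position 10.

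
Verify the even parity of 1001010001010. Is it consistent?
Sum of all bits: 1+0+0+1+0+1+0+0+0+1+0+1+0 = 5; 5 mod 2 = 1. Result is 1 → parity error detected.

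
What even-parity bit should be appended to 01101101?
Sum of data bits: 0+1+1+0+1+1+0+1 = 5.
5 mod 2 = 1, so parity bit = 1.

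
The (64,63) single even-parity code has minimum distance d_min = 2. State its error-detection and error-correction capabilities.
Detection only: up to d_min − 1 = 1 errors.
Correction: up to ⌊(d_min − 1)/2⌋ = ⌊1/2⌋ = 0 errors.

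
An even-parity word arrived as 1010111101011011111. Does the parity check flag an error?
Sum of received bits: 1+0+1+0+1+1+1+1+0+1+0+1+1+0+1+1+1+1+1 = 14; 14 mod 2 = 0. Result is 0 → no error detected.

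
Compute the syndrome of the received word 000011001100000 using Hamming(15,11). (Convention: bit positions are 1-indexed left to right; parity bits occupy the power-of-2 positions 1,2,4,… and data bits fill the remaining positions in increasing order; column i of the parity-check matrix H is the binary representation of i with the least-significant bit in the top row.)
Syndrome s = H · r^T (mod 2), r = 000011001100000:
  s[0] = (101010101010101)·(000011001100000) mod 2 = 0+0+0+0+1+0+0+0+1+0+0+0+0+0+0 mod 2 = 0
  s[1] = (011001100110011)·(000011001100000) mod 2 = 0+0+0+0+0+1+0+0+0+1+0+0+0+0+0 mod 2 = 0
  s[2] = (000111100001111)·(000011001100000) mod 2 = 0+0+0+0+1+1+0+0+0+0+0+0+0+0+0 mod 2 = 0
  s[3] = (000000011111111)·(000011001100000) mod 2 = 0+0+0+0+0+0+0+0+1+1+0+0+0+0+0 mod 2 = 0
Syndrome = 0000
s = 0: no error detected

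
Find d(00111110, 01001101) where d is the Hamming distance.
XOR = 01110011, count of 1s = 5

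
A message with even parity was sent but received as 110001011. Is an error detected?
Sum of received bits: 1+1+0+0+0+1+0+1+1 = 5; 5 mod 2 = 1. Result is 1 ≠ 0 → error detected.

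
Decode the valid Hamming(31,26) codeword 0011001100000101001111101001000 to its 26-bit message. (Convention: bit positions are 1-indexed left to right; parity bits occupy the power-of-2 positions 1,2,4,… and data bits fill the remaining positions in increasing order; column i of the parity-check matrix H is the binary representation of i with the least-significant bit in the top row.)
Parity bits occupy power-of-2 positions; data bits are at positions {3,5,6,7,9,10,11,12,13,14,15,17,18,19,20,21,22,23,24,25,26,27,28,29,30,31} (1-indexed).
Extract: c[3]=1 c[5]=0 c[6]=0 c[7]=1 c[9]=0 c[10]=0 c[11]=0 c[12]=0 c[13]=0 c[14]=1 c[15]=0 c[17]=0 c[18]=0 c[19]=1 c[20]=1 c[21]=1 c[22]=1 c[23]=1 c[24]=0 c[25]=1 c[26]=0 c[27]=0 c[28]=1 c[29]=0 c[30]=0 c[31]=0
Data = 10010000010001111101001000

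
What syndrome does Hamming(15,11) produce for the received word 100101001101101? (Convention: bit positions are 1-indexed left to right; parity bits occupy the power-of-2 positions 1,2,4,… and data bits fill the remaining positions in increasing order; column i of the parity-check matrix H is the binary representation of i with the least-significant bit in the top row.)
Syndrome s = H · r^T (mod 2), r = 100101001101101:
  s[0] = (101010101010101)·(100101001101101) mod 2 = 1+0+0+0+0+0+0+0+1+0+0+0+1+0+1 mod 2 = 0
  s[1] = (011001100110011)·(100101001101101) mod 2 = 0+0+0+0+0+1+0+0+0+1+0+0+0+0+1 mod 2 = 1
  s[2] = (000111100001111)·(100101001101101) mod 2 = 0+0+0+1+0+1+0+0+0+0+0+1+1+0+1 mod 2 = 1
  s[3] = (000000011111111)·(100101001101101) mod 2 = 0+0+0+0+0+0+0+0+1+1+0+1+1+0+1 mod 2 = 1
Syndrome = 0111
Non-zero syndrome: error at position 14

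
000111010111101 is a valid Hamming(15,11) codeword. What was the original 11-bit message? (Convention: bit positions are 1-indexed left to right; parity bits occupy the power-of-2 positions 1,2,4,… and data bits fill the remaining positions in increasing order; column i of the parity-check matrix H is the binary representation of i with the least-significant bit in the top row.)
Parity bits occupy power-of-2 positions; data bits are at positions {3,5,6,7,9,10,11,12,13,14,15} (1-indexed).
Extract: c[3]=0 c[5]=1 c[6]=1 c[7]=0 c[9]=0 c[10]=1 c[11]=1 c[12]=1 c[13]=1 c[14]=0 c[15]=1
Data = 01100111101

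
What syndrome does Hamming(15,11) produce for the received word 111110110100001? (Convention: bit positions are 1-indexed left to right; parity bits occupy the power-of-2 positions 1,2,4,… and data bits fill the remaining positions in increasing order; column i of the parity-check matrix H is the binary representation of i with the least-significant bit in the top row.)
Syndrome s = H · r^T (mod 2), r = 111110110100001:
  s[0] = (101010101010101)·(111110110100001) mod 2 = 1+0+1+0+1+0+1+0+0+0+0+0+0+0+1 mod 2 = 1
  s[1] = (011001100110011)·(111110110100001) mod 2 = 0+1+1+0+0+0+1+0+0+1+0+0+0+0+1 mod 2 = 1
  s[2] = (000111100001111)·(111110110100001) mod 2 = 0+0+0+1+1+0+1+0+0+0+0+0+0+0+1 mod 2 = 0
  s[3] = (000000011111111)·(111110110100001) mod 2 = 0+0+0+0+0+0+0+1+0+1+0+0+0+0+1 mod 2 = 1
Syndrome = 1101
Non-zero syndrome: error at position 11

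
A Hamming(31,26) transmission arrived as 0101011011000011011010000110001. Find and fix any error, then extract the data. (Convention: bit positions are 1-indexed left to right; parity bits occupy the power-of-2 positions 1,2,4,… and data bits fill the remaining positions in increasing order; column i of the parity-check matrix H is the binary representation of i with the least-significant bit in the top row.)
Syndrome s = H · r^T (mod 2), r = 0101011011000011011010000110001:
  s[0] = (1010101010101010101010101010101)·(0101011011000011011010000110001) mod 2 = 0+0+0+0+0+0+1+0+1+0+0+0+0+0+1+0+0+0+1+0+1+0+0+0+0+0+1+0+0+0+1 mod 2 = 1
  s[1] = (0110011001100110011001100110011)·(0101011011000011011010000110001) mod 2 = 0+1+0+0+0+1+1+0+0+1+0+0+0+0+1+0+0+1+1+0+0+0+0+0+0+1+1+0+0+0+1 mod 2 = 0
  s[2] = (0001111000011110000111100001111)·(0101011011000011011010000110001) mod 2 = 0+0+0+1+0+1+1+0+0+0+0+0+0+0+1+0+0+0+0+0+1+0+0+0+0+0+0+0+0+0+1 mod 2 = 0
  s[3] = (0000000111111110000000011111111)·(0101011011000011011010000110001) mod 2 = 0+0+0+0+0+0+0+0+1+1+0+0+0+0+1+0+0+0+0+0+0+0+0+0+0+1+1+0+0+0+1 mod 2 = 0
  s[4] = (0000000000000001111111111111111)·(0101011011000011011010000110001) mod 2 = 0+0+0+0+0+0+0+0+0+0+0+0+0+0+0+1+0+1+1+0+1+0+0+0+0+1+1+0+0+0+1 mod 2 = 1
Syndrome = 10001
Column 17 of H equals this syndrome → error at bit 17 (1-indexed).
Flip bit 17: 0101011011000011011010000110001 → 0101011011000011111010000110001
Extract data bits at positions {3,5,6,7,9,10,11,12,13,14,15,17,18,19,20,21,22,23,24,25,26,27,28,29,30,31}: 00111100001111010000110001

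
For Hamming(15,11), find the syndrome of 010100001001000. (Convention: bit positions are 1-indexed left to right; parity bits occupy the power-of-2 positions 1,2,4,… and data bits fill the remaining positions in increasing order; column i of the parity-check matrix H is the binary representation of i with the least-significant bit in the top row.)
Syndrome s = H · r^T (mod 2), r = 010100001001000:
  s[0] = (101010101010101)·(010100001001000) mod 2 = 0+0+0+0+0+0+0+0+1+0+0+0+0+0+0 mod 2 = 1
  s[1] = (011001100110011)·(010100001001000) mod 2 = 0+1+0+0+0+0+0+0+0+0+0+0+0+0+0 mod 2 = 1
  s[2] = (000111100001111)·(010100001001000) mod 2 = 0+0+0+1+0+0+0+0+0+0+0+1+0+0+0 mod 2 = 0
  s[3] = (000000011111111)·(010100001001000) mod 2 = 0+0+0+0+0+0+0+0+1+0+0+1+0+0+0 mod 2 = 0
Syndrome = 1100
Non-zero syndrome: error at position 3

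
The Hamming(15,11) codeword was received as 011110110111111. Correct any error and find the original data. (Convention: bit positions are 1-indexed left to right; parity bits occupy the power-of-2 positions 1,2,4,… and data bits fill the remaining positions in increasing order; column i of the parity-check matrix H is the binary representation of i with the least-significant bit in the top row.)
Syndrome s = H · r^T (mod 2), r = 011110110111111:
  s[0] = (101010101010101)·(011110110111111) mod 2 = 0+0+1+0+1+0+1+0+0+0+1+0+1+0+1 mod 2 = 0
  s[1] = (011001100110011)·(011110110111111) mod 2 = 0+1+1+0+0+0+1+0+0+1+1+0+0+1+1 mod 2 = 1
  s[2] = (000111100001111)·(011110110111111) mod 2 = 0+0+0+1+1+0+1+0+0+0+0+1+1+1+1 mod 2 = 1
  s[3] = (000000011111111)·(011110110111111) mod 2 = 0+0+0+0+0+0+0+1+0+1+1+1+1+1+1 mod 2 = 1
Syndrome = 0111
Column 14 of H equals this syndrome → error at bit 14 (1-indexed).
Flip bit 14: 011110110111111 → 011110110111101
Extract data bits at positions {3,5,6,7,9,10,11,12,13,14,15}: 11010111101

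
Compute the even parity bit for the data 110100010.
Sum of data bits: 1+1+0+1+0+0+0+1+0 = 4.
4 mod 2 = 0, so parity bit = 0.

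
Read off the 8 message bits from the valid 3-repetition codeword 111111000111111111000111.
Split into 3-bit blocks: 111 111 000 111 111 111 000 111
Data = 11011101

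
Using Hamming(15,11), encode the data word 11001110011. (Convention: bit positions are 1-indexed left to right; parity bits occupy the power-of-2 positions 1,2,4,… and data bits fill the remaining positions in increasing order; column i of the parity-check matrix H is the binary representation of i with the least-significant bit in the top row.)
Codeword c = d · G (mod 2), d = 11001110011:
  c[0] = d·G[:,0] = (11001110011)·(11011010101) mod 2 = 1+1+0+0+1+0+1+0+0+0+1 mod 2 = 1
  c[1] = d·G[:,1] = (11001110011)·(10110110011) mod 2 = 1+0+0+0+0+1+1+0+0+1+1 mod 2 = 1
  c[2] = d·G[:,2] = (11001110011)·(10000000000) mod 2 = 1+0+0+0+0+0+0+0+0+0+0 mod 2 = 1
  c[3] = d·G[:,3] = (11001110011)·(01110001111) mod 2 = 0+1+0+0+0+0+0+0+0+1+1 mod 2 = 1
  c[4] = d·G[:,4] = (11001110011)·(01000000000) mod 2 = 0+1+0+0+0+0+0+0+0+0+0 mod 2 = 1
  c[5] = d·G[:,5] = (11001110011)·(00100000000) mod 2 = 0+0+0+0+0+0+0+0+0+0+0 mod 2 = 0
  c[6] = d·G[:,6] = (11001110011)·(00010000000) mod 2 = 0+0+0+0+0+0+0+0+0+0+0 mod 2 = 0
  c[7] = d·G[:,7] = (11001110011)·(00001111111) mod 2 = 0+0+0+0+1+1+1+0+0+1+1 mod 2 = 1
  c[8] = d·G[:,8] = (11001110011)·(00001000000) mod 2 = 0+0+0+0+1+0+0+0+0+0+0 mod 2 = 1
  c[9] = d·G[:,9] = (11001110011)·(00000100000) mod 2 = 0+0+0+0+0+1+0+0+0+0+0 mod 2 = 1
  c[10] = d·G[:,10] = (11001110011)·(00000010000) mod 2 = 0+0+0+0+0+0+1+0+0+0+0 mod 2 = 1
  c[11] = d·G[:,11] = (11001110011)·(00000001000) mod 2 = 0+0+0+0+0+0+0+0+0+0+0 mod 2 = 0
  c[12] = d·G[:,12] = (11001110011)·(00000000100) mod 2 = 0+0+0+0+0+0+0+0+0+0+0 mod 2 = 0
  c[13] = d·G[:,13] = (11001110011)·(00000000010) mod 2 = 0+0+0+0+0+0+0+0+0+1+0 mod 2 = 1
  c[14] = d·G[:,14] = (11001110011)·(00000000001) mod 2 = 0+0+0+0+0+0+0+0+0+0+1 mod 2 = 1
Codeword = 111110011110011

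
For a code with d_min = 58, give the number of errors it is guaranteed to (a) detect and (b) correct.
(a) Detection requires d_min ≥ e+1, so e ≤ d_min − 1 = 57.
(b) Correction requires d_min ≥ 2t+1, so t ≤ ⌊(d_min − 1)/2⌋ = ⌊57/2⌋ = 28.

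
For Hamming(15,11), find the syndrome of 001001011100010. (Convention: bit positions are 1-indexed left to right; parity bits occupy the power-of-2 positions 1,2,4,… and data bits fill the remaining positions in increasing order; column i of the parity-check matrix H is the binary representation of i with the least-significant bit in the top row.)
Syndrome s = H · r^T (mod 2), r = 001001011100010:
  s[0] = (101010101010101)·(001001011100010) mod 2 = 0+0+1+0+0+0+0+0+1+0+0+0+0+0+0 mod 2 = 0
  s[1] = (011001100110011)·(001001011100010) mod 2 = 0+0+1+0+0+1+0+0+0+1+0+0+0+1+0 mod 2 = 0
  s[2] = (000111100001111)·(001001011100010) mod 2 = 0+0+0+0+0+1+0+0+0+0+0+0+0+1+0 mod 2 = 0
  s[3] = (000000011111111)·(001001011100010) mod 2 = 0+0+0+0+0+0+0+1+1+1+0+0+0+1+0 mod 2 = 0
Syndrome = 0000
s = 0: no error detected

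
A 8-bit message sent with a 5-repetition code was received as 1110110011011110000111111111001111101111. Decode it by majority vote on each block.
Split into 5-bit blocks and majority-vote each:
  block 1 = 11101: 4 ones, 1 zeros → 1
  block 2 = 10011: 3 ones, 2 zeros → 1
  block 3 = 01111: 4 ones, 1 zeros → 1
  block 4 = 00001: 1 ones, 4 zeros → 0
  block 5 = 11111: 5 ones, 0 zeros → 1
  block 6 = 11100: 3 ones, 2 zeros → 1
  block 7 = 11111: 5 ones, 0 zeros → 1
  block 8 = 01111: 4 ones, 1 zeros → 1
Decoded = 11101111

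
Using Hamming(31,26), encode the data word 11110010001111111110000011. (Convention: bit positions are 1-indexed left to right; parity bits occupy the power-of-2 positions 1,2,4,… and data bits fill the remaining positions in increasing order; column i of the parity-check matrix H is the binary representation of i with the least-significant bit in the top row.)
Codeword c = d · G (mod 2), d = 11110010001111111110000011:
  c[0] = d·G[:,0] = (11110010001111111110000011)·(11011010101101010101010101) mod 2 = 1+1+0+1+0+0+1+0+0+0+1+1+0+1+0+1+0+1+0+0+0+0+0+0+0+1 mod 2 = 0
  c[1] = d·G[:,1] = (11110010001111111110000011)·(10110110011011001100110011) mod 2 = 1+0+1+1+0+0+1+0+0+0+1+0+1+1+0+0+1+1+0+0+0+0+0+0+1+1 mod 2 = 1
  c[2] = d·G[:,2] = (11110010001111111110000011)·(10000000000000000000000000) mod 2 = 1+0+0+0+0+0+0+0+0+0+0+0+0+0+0+0+0+0+0+0+0+0+0+0+0+0 mod 2 = 1
  c[3] = d·G[:,3] = (11110010001111111110000011)·(01110001111000111100001111) mod 2 = 0+1+1+1+0+0+0+0+0+0+1+0+0+0+1+1+1+1+0+0+0+0+0+0+1+1 mod 2 = 0
  c[4] = d·G[:,4] = (11110010001111111110000011)·(01000000000000000000000000) mod 2 = 0+1+0+0+0+0+0+0+0+0+0+0+0+0+0+0+0+0+0+0+0+0+0+0+0+0 mod 2 = 1
  c[5] = d·G[:,5] = (11110010001111111110000011)·(00100000000000000000000000) mod 2 = 0+0+1+0+0+0+0+0+0+0+0+0+0+0+0+0+0+0+0+0+0+0+0+0+0+0 mod 2 = 1
  c[6] = d·G[:,6] = (11110010001111111110000011)·(00010000000000000000000000) mod 2 = 0+0+0+1+0+0+0+0+0+0+0+0+0+0+0+0+0+0+0+0+0+0+0+0+0+0 mod 2 = 1
  c[7] = d·G[:,7] = (11110010001111111110000011)·(00001111111000000011111111) mod 2 = 0+0+0+0+0+0+1+0+0+0+1+0+0+0+0+0+0+0+1+0+0+0+0+0+1+1 mod 2 = 1
  c[8] = d·G[:,8] = (11110010001111111110000011)·(00001000000000000000000000) mod 2 = 0+0+0+0+0+0+0+0+0+0+0+0+0+0+0+0+0+0+0+0+0+0+0+0+0+0 mod 2 = 0
  c[9] = d·G[:,9] = (11110010001111111110000011)·(00000100000000000000000000) mod 2 = 0+0+0+0+0+0+0+0+0+0+0+0+0+0+0+0+0+0+0+0+0+0+0+0+0+0 mod 2 = 0
  c[10] = d·G[:,10] = (11110010001111111110000011)·(00000010000000000000000000) mod 2 = 0+0+0+0+0+0+1+0+0+0+0+0+0+0+0+0+0+0+0+0+0+0+0+0+0+0 mod 2 = 1
  c[11] = d·G[:,11] = (11110010001111111110000011)·(00000001000000000000000000) mod 2 = 0+0+0+0+0+0+0+0+0+0+0+0+0+0+0+0+0+0+0+0+0+0+0+0+0+0 mod 2 = 0
  c[12] = d·G[:,12] = (11110010001111111110000011)·(00000000100000000000000000) mod 2 = 0+0+0+0+0+0+0+0+0+0+0+0+0+0+0+0+0+0+0+0+0+0+0+0+0+0 mod 2 = 0
  c[13] = d·G[:,13] = (11110010001111111110000011)·(00000000010000000000000000) mod 2 = 0+0+0+0+0+0+0+0+0+0+0+0+0+0+0+0+0+0+0+0+0+0+0+0+0+0 mod 2 = 0
  c[14] = d·G[:,14] = (11110010001111111110000011)·(00000000001000000000000000) mod 2 = 0+0+0+0+0+0+0+0+0+0+1+0+0+0+0+0+0+0+0+0+0+0+0+0+0+0 mod 2 = 1
  c[15] = d·G[:,15] = (11110010001111111110000011)·(00000000000111111111111111) mod 2 = 0+0+0+0+0+0+0+0+0+0+0+1+1+1+1+1+1+1+1+0+0+0+0+0+1+1 mod 2 = 0
  c[16] = d·G[:,16] = (11110010001111111110000011)·(00000000000100000000000000) mod 2 = 0+0+0+0+0+0+0+0+0+0+0+1+0+0+0+0+0+0+0+0+0+0+0+0+0+0 mod 2 = 1
  c[17] = d·G[:,17] = (11110010001111111110000011)·(00000000000010000000000000) mod 2 = 0+0+0+0+0+0+0+0+0+0+0+0+1+0+0+0+0+0+0+0+0+0+0+0+0+0 mod 2 = 1
  c[18] = d·G[:,18] = (11110010001111111110000011)·(00000000000001000000000000) mod 2 = 0+0+0+0+0+0+0+0+0+0+0+0+0+1+0+0+0+0+0+0+0+0+0+0+0+0 mod 2 = 1
  c[19] = d·G[:,19] = (11110010001111111110000011)·(00000000000000100000000000) mod 2 = 0+0+0+0+0+0+0+0+0+0+0+0+0+0+1+0+0+0+0+0+0+0+0+0+0+0 mod 2 = 1
  c[20] = d·G[:,20] = (11110010001111111110000011)·(00000000000000010000000000) mod 2 = 0+0+0+0+0+0+0+0+0+0+0+0+0+0+0+1+0+0+0+0+0+0+0+0+0+0 mod 2 = 1
  c[21] = d·G[:,21] = (11110010001111111110000011)·(00000000000000001000000000) mod 2 = 0+0+0+0+0+0+0+0+0+0+0+0+0+0+0+0+1+0+0+0+0+0+0+0+0+0 mod 2 = 1
  c[22] = d·G[:,22] = (11110010001111111110000011)·(00000000000000000100000000) mod 2 = 0+0+0+0+0+0+0+0+0+0+0+0+0+0+0+0+0+1+0+0+0+0+0+0+0+0 mod 2 = 1
  c[23] = d·G[:,23] = (11110010001111111110000011)·(00000000000000000010000000) mod 2 = 0+0+0+0+0+0+0+0+0+0+0+0+0+0+0+0+0+0+1+0+0+0+0+0+0+0 mod 2 = 1
  c[24] = d·G[:,24] = (11110010001111111110000011)·(00000000000000000001000000) mod 2 = 0+0+0+0+0+0+0+0+0+0+0+0+0+0+0+0+0+0+0+0+0+0+0+0+0+0 mod 2 = 0
  c[25] = d·G[:,25] = (11110010001111111110000011)·(00000000000000000000100000) mod 2 = 0+0+0+0+0+0+0+0+0+0+0+0+0+0+0+0+0+0+0+0+0+0+0+0+0+0 mod 2 = 0
  c[26] = d·G[:,26] = (11110010001111111110000011)·(00000000000000000000010000) mod 2 = 0+0+0+0+0+0+0+0+0+0+0+0+0+0+0+0+0+0+0+0+0+0+0+0+0+0 mod 2 = 0
  c[27] = d·G[:,27] = (11110010001111111110000011)·(00000000000000000000001000) mod 2 = 0+0+0+0+0+0+0+0+0+0+0+0+0+0+0+0+0+0+0+0+0+0+0+0+0+0 mod 2 = 0
  c[28] = d·G[:,28] = (11110010001111111110000011)·(00000000000000000000000100) mod 2 = 0+0+0+0+0+0+0+0+0+0+0+0+0+0+0+0+0+0+0+0+0+0+0+0+0+0 mod 2 = 0
  c[29] = d·G[:,29] = (11110010001111111110000011)·(00000000000000000000000010) mod 2 = 0+0+0+0+0+0+0+0+0+0+0+0+0+0+0+0+0+0+0+0+0+0+0+0+1+0 mod 2 = 1
  c[30] = d·G[:,30] = (11110010001111111110000011)·(00000000000000000000000001) mod 2 = 0+0+0+0+0+0+0+0+0+0+0+0+0+0+0+0+0+0+0+0+0+0+0+0+0+1 mod 2 = 1
Codeword = 0110111100100010111111110000011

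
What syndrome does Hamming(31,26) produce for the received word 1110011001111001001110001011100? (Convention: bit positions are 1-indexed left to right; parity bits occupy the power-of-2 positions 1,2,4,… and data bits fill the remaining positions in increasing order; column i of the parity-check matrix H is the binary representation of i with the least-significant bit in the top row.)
Syndrome s = H · r^T (mod 2), r = 1110011001111001001110001011100:
  s[0] = (1010101010101010101010101010101)·(1110011001111001001110001011100) mod 2 = 1+0+1+0+0+0+1+0+0+0+1+0+1+0+0+0+0+0+1+0+1+0+0+0+1+0+1+0+1+0+0 mod 2 = 0
  s[1] = (0110011001100110011001100110011)·(1110011001111001001110001011100) mod 2 = 0+1+1+0+0+1+1+0+0+1+1+0+0+0+0+0+0+0+1+0+0+0+0+0+0+0+1+0+0+0+0 mod 2 = 0
  s[2] = (0001111000011110000111100001111)·(1110011001111001001110001011100) mod 2 = 0+0+0+0+0+1+1+0+0+0+0+1+1+0+0+0+0+0+0+1+1+0+0+0+0+0+0+1+1+0+0 mod 2 = 0
  s[3] = (0000000111111110000000011111111)·(1110011001111001001110001011100) mod 2 = 0+0+0+0+0+0+0+0+0+1+1+1+1+0+0+0+0+0+0+0+0+0+0+0+1+0+1+1+1+0+0 mod 2 = 0
  s[4] = (0000000000000001111111111111111)·(1110011001111001001110001011100) mod 2 = 0+0+0+0+0+0+0+0+0+0+0+0+0+0+0+1+0+0+1+1+1+0+0+0+1+0+1+1+1+0+0 mod 2 = 0
Syndrome = 00000
s = 0: no error detected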